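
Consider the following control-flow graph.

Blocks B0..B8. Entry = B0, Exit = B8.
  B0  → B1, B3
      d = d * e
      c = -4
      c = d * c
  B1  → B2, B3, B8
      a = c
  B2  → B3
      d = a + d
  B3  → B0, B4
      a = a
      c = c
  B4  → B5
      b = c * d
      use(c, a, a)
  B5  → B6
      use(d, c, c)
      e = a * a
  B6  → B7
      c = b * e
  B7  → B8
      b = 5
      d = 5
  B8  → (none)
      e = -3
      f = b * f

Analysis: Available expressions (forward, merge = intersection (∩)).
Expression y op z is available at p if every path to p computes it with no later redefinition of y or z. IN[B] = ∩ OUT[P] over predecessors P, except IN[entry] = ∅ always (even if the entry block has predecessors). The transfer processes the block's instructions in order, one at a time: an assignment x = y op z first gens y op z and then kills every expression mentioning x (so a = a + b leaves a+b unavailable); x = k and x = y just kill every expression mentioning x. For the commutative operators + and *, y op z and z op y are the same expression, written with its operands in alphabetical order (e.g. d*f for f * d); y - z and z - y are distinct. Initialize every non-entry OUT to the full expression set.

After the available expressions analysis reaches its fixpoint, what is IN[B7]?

Fixpoint table:
  B0:   IN={}   OUT={}
  B1:   IN={}   OUT={}
  B2:   IN={}   OUT={}
  B3:   IN={}   OUT={}
  B4:   IN={}   OUT={c*d}
  B5:   IN={c*d}   OUT={a*a, c*d}
  B6:   IN={a*a, c*d}   OUT={a*a, b*e}
  B7:   IN={a*a, b*e}   OUT={a*a}
  B8:   IN={}   OUT={}

Merge at B7: IN[B7] = OUT[B6] = {a*a, b*e}

Answer: {a*a, b*e}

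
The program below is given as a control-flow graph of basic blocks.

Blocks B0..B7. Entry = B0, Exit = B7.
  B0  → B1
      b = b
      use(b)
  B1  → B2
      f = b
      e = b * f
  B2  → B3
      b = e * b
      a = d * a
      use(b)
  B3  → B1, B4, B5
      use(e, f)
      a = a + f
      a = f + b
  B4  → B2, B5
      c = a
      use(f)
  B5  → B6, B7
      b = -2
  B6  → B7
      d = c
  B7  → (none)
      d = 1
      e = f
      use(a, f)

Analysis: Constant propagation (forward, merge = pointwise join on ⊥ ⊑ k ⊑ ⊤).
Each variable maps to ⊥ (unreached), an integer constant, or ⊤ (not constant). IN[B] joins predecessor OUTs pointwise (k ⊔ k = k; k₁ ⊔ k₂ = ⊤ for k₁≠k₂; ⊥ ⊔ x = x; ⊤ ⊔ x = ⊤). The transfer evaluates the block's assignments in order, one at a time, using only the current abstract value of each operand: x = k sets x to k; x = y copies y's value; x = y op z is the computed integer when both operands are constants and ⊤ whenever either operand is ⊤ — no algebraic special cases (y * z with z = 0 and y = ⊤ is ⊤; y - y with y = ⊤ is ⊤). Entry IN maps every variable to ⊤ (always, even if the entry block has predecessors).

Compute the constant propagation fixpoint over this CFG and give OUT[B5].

Answer: {a: ⊤, b: -2, c: ⊤, d: ⊤, e: ⊤, f: ⊤}

Working:
Per-block solution:
  B0:  IN=(all ⊤)  OUT=(all ⊤)
  B1:  IN=(all ⊤)  OUT=(all ⊤)
  B2:  IN=(all ⊤)  OUT=(all ⊤)
  B3:  IN=(all ⊤)  OUT=(all ⊤)
  B4:  IN=(all ⊤)  OUT=(all ⊤)
  B5:  IN=(all ⊤)  OUT={b:-2; rest ⊤}
  B6:  IN={b:-2; rest ⊤}  OUT={b:-2; rest ⊤}
  B7:  IN={b:-2; rest ⊤}  OUT={b:-2, d:1; rest ⊤}

Merge at B5: IN[B5] = OUT[B3] ⊔ OUT[B4] = {a: ⊤, b: ⊤, c: ⊤, d: ⊤, e: ⊤, f: ⊤}
Applying B5's transfer function to that IN value gives OUT[B5] (row B5 above).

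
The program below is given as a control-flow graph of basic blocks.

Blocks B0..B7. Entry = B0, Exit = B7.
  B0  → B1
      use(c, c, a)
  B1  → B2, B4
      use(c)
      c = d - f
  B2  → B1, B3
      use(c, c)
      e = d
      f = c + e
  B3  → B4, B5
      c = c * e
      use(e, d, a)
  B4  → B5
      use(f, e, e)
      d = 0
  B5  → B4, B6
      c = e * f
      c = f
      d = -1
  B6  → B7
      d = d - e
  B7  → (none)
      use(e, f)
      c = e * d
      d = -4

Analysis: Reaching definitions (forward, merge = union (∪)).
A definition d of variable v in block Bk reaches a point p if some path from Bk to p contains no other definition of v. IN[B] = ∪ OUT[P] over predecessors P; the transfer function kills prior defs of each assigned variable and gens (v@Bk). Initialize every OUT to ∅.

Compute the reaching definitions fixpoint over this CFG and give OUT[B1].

Fixpoint table:
  B0:   IN={}   OUT={}
  B1:   IN={c@B1, e@B2, f@B2}   OUT={c@B1, e@B2, f@B2}
  B2:   IN={c@B1, e@B2, f@B2}   OUT={c@B1, e@B2, f@B2}
  B3:   IN={c@B1, e@B2, f@B2}   OUT={c@B3, e@B2, f@B2}
  B4:   IN={c@B1, c@B3, c@B5, d@B5, e@B2, f@B2}   OUT={c@B1, c@B3, c@B5, d@B4, e@B2, f@B2}
  B5:   IN={c@B1, c@B3, c@B5, d@B4, e@B2, f@B2}   OUT={c@B5, d@B5, e@B2, f@B2}
  B6:   IN={c@B5, d@B5, e@B2, f@B2}   OUT={c@B5, d@B6, e@B2, f@B2}
  B7:   IN={c@B5, d@B6, e@B2, f@B2}   OUT={c@B7, d@B7, e@B2, f@B2}

Merge at B1: IN[B1] = OUT[B0] ⊔ OUT[B2] = {c@B1, e@B2, f@B2}
Applying B1's transfer function to that IN value gives OUT[B1] (row B1 above).

Answer: {c@B1, e@B2, f@B2}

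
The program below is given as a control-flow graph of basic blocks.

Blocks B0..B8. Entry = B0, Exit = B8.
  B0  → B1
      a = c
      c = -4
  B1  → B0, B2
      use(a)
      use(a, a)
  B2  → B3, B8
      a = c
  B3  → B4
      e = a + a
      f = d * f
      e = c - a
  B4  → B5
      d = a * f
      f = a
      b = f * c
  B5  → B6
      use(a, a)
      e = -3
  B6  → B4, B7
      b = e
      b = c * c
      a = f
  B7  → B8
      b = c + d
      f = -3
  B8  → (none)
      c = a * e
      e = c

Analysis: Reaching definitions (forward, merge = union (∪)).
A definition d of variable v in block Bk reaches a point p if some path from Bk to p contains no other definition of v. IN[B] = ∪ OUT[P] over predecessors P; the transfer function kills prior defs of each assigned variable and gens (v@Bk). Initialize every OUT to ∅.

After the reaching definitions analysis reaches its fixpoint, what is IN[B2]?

Fixpoint table:
  B0:   IN={a@B0, c@B0}   OUT={a@B0, c@B0}
  B1:   IN={a@B0, c@B0}   OUT={a@B0, c@B0}
  B2:   IN={a@B0, c@B0}   OUT={a@B2, c@B0}
  B3:   IN={a@B2, c@B0}   OUT={a@B2, c@B0, e@B3, f@B3}
  B4:   IN={a@B2, a@B6, b@B6, c@B0, d@B4, e@B3, e@B5, f@B3, f@B4}   OUT={a@B2, a@B6, b@B4, c@B0, d@B4, e@B3, e@B5, f@B4}
  B5:   IN={a@B2, a@B6, b@B4, c@B0, d@B4, e@B3, e@B5, f@B4}   OUT={a@B2, a@B6, b@B4, c@B0, d@B4, e@B5, f@B4}
  B6:   IN={a@B2, a@B6, b@B4, c@B0, d@B4, e@B5, f@B4}   OUT={a@B6, b@B6, c@B0, d@B4, e@B5, f@B4}
  B7:   IN={a@B6, b@B6, c@B0, d@B4, e@B5, f@B4}   OUT={a@B6, b@B7, c@B0, d@B4, e@B5, f@B7}
  B8:   IN={a@B2, a@B6, b@B7, c@B0, d@B4, e@B5, f@B7}   OUT={a@B2, a@B6, b@B7, c@B8, d@B4, e@B8, f@B7}

Merge at B2: IN[B2] = OUT[B1] = {a@B0, c@B0}

Answer: {a@B0, c@B0}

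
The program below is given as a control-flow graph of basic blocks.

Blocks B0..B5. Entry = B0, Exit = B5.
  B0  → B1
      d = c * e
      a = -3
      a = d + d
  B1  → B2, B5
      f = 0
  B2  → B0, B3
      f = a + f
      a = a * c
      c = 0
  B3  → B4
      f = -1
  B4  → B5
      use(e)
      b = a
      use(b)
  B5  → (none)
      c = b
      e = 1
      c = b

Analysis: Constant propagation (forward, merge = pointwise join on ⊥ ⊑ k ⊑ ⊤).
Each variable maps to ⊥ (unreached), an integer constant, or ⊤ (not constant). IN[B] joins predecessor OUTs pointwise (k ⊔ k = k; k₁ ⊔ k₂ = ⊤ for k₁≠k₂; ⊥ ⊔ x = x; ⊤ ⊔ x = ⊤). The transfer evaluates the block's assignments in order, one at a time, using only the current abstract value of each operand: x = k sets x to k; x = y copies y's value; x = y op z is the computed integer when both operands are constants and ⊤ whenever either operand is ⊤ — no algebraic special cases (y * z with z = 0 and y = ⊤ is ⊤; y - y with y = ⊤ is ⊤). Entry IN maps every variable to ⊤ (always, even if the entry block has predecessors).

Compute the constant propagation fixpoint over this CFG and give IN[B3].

Per-block solution:
  B0:  IN=(all ⊤)  OUT=(all ⊤)
  B1:  IN=(all ⊤)  OUT={f:0; rest ⊤}
  B2:  IN={f:0; rest ⊤}  OUT={c:0; rest ⊤}
  B3:  IN={c:0; rest ⊤}  OUT={c:0, f:-1; rest ⊤}
  B4:  IN={c:0, f:-1; rest ⊤}  OUT={c:0, f:-1; rest ⊤}
  B5:  IN=(all ⊤)  OUT={e:1; rest ⊤}

Merge at B3: IN[B3] = OUT[B2] = {a: ⊤, b: ⊤, c: 0, d: ⊤, e: ⊤, f: ⊤}

Answer: {a: ⊤, b: ⊤, c: 0, d: ⊤, e: ⊤, f: ⊤}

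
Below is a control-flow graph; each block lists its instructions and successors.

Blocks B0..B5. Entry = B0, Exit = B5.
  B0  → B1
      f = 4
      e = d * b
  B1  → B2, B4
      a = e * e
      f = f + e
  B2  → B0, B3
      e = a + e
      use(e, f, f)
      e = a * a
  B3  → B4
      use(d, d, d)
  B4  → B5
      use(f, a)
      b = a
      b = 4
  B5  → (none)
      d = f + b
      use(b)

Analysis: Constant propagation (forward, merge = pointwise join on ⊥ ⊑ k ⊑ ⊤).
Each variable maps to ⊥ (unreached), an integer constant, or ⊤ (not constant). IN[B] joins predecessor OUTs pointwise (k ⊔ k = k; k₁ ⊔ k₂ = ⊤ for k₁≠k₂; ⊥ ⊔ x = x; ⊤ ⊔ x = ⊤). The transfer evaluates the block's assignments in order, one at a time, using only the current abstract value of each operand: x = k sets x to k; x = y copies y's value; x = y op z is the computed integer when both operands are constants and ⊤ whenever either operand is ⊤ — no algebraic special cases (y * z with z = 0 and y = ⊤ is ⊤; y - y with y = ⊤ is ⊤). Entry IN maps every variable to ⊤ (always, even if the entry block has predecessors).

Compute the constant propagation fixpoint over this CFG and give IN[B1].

Answer: {a: ⊤, b: ⊤, c: ⊤, d: ⊤, e: ⊤, f: 4}

Trace:
Fixpoint table:
  B0:   IN=(all ⊤)   OUT={f:4; rest ⊤}
  B1:   IN={f:4; rest ⊤}   OUT=(all ⊤)
  B2:   IN=(all ⊤)   OUT=(all ⊤)
  B3:   IN=(all ⊤)   OUT=(all ⊤)
  B4:   IN=(all ⊤)   OUT={b:4; rest ⊤}
  B5:   IN={b:4; rest ⊤}   OUT={b:4; rest ⊤}

Merge at B1: IN[B1] = OUT[B0] = {a: ⊤, b: ⊤, c: ⊤, d: ⊤, e: ⊤, f: 4}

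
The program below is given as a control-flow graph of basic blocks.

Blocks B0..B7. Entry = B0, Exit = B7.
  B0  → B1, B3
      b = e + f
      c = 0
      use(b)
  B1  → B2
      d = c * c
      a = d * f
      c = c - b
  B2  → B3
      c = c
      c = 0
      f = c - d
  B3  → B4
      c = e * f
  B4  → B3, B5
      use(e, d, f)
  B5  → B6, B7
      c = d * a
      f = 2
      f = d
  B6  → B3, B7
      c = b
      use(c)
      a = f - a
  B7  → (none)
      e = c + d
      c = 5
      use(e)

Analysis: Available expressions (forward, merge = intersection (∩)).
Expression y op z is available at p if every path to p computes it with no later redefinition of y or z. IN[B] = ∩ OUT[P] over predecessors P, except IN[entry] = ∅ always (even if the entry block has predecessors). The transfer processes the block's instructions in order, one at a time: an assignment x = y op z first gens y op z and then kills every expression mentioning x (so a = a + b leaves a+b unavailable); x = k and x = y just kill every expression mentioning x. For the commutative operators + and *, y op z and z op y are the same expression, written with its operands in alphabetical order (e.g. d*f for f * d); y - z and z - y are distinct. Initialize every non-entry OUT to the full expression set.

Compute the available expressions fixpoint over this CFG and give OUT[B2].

Answer: {c-d}

Working:
Fixpoint table:
  B0: | IN={} | OUT={e+f}
  B1: | IN={e+f} | OUT={d*f, e+f}
  B2: | IN={d*f, e+f} | OUT={c-d}
  B3: | IN={} | OUT={e*f}
  B4: | IN={e*f} | OUT={e*f}
  B5: | IN={e*f} | OUT={a*d}
  B6: | IN={a*d} | OUT={}
  B7: | IN={} | OUT={}

Merge at B2: IN[B2] = OUT[B1] = {d*f, e+f}
Applying B2's transfer function to that IN value gives OUT[B2] (row B2 above).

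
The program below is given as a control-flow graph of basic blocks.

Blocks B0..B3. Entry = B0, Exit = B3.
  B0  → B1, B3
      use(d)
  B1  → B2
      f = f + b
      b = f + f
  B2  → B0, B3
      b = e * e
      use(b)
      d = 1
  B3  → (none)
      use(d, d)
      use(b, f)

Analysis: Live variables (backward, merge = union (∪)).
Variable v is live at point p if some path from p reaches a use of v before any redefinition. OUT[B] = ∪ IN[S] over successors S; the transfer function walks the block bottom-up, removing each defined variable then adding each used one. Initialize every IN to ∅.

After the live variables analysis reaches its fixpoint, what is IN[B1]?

Answer: {b, e, f}

Derivation:
Converged values:
  B0: | IN={b, d, e, f} | OUT={b, d, e, f}
  B1: | IN={b, e, f} | OUT={e, f}
  B2: | IN={e, f} | OUT={b, d, e, f}
  B3: | IN={b, d, f} | OUT={}

Merge at B1: OUT[B1] = IN[B2] = {e, f}
Applying B1's transfer function to that OUT value gives IN[B1] (row B1 above).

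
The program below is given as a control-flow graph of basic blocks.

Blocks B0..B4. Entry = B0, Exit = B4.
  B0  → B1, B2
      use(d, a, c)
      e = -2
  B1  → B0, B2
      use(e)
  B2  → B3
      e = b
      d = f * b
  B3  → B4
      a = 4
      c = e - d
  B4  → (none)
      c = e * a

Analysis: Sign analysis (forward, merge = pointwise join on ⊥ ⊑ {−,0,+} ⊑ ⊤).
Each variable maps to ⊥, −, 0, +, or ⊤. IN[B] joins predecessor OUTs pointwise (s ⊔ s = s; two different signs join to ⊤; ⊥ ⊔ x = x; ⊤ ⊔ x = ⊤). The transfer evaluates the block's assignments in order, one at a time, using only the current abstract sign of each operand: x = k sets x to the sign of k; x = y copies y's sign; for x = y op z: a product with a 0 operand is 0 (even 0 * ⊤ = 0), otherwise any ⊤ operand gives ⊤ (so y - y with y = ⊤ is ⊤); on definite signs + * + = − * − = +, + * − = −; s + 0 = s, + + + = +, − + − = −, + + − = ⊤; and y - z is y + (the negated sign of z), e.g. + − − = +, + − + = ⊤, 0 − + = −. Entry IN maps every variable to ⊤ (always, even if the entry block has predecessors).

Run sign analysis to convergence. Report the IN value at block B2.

Answer: {a: ⊤, b: ⊤, c: ⊤, d: ⊤, e: -, f: ⊤}

Derivation:
Fixpoint table:
  B0:   IN=(all ⊤)   OUT={e:-; rest ⊤}
  B1:   IN={e:-; rest ⊤}   OUT={e:-; rest ⊤}
  B2:   IN={e:-; rest ⊤}   OUT=(all ⊤)
  B3:   IN=(all ⊤)   OUT={a:+; rest ⊤}
  B4:   IN={a:+; rest ⊤}   OUT={a:+; rest ⊤}

Merge at B2: IN[B2] = OUT[B0] ⊔ OUT[B1] = {a: ⊤, b: ⊤, c: ⊤, d: ⊤, e: -, f: ⊤}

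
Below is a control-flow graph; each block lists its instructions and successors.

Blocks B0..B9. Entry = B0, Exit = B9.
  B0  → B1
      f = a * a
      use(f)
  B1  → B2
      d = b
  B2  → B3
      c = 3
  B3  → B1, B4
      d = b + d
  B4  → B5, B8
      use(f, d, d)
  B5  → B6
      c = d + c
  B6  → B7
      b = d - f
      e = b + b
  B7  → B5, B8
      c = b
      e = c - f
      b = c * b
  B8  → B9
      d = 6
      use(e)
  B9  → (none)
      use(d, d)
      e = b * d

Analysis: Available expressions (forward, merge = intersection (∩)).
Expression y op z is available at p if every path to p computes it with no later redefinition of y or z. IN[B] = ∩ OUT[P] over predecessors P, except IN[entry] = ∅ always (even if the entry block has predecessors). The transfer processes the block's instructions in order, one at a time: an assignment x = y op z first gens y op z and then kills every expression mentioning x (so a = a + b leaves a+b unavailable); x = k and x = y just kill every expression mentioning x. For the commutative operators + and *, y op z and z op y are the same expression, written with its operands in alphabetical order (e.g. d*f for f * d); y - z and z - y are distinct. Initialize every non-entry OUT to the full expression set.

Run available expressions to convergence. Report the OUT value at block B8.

Fixpoint table:
  B0:   IN={}   OUT={a*a}
  B1:   IN={a*a}   OUT={a*a}
  B2:   IN={a*a}   OUT={a*a}
  B3:   IN={a*a}   OUT={a*a}
  B4:   IN={a*a}   OUT={a*a}
  B5:   IN={a*a}   OUT={a*a}
  B6:   IN={a*a}   OUT={a*a, b+b, d-f}
  B7:   IN={a*a, b+b, d-f}   OUT={a*a, c-f, d-f}
  B8:   IN={a*a}   OUT={a*a}
  B9:   IN={a*a}   OUT={a*a, b*d}

Merge at B8: IN[B8] = OUT[B4] ∩ OUT[B7] = {a*a}
Applying B8's transfer function to that IN value gives OUT[B8] (row B8 above).

Answer: {a*a}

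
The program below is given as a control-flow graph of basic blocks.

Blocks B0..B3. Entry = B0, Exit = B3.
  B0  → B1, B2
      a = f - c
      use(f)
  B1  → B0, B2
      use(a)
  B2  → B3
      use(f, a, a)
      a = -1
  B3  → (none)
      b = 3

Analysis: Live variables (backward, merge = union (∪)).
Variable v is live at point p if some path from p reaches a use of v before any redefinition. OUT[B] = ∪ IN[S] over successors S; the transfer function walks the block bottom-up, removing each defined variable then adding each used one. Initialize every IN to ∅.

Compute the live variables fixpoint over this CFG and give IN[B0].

Converged values:
  B0:  IN={c, f}  OUT={a, c, f}
  B1:  IN={a, c, f}  OUT={a, c, f}
  B2:  IN={a, f}  OUT={}
  B3:  IN={}  OUT={}

Merge at B0: OUT[B0] = IN[B1] ⊔ IN[B2] = {a, c, f}
Applying B0's transfer function to that OUT value gives IN[B0] (row B0 above).

Answer: {c, f}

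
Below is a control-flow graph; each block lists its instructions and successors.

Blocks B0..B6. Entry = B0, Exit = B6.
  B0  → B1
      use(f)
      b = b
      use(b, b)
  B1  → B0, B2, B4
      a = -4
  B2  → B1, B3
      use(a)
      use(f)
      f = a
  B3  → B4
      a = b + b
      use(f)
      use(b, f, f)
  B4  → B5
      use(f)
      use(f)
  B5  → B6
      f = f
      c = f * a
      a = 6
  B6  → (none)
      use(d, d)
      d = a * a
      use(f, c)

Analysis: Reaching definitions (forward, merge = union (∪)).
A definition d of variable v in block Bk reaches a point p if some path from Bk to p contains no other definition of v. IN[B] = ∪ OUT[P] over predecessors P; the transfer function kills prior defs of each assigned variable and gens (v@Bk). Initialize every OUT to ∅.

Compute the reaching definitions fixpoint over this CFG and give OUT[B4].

Converged values:
  B0:   IN={a@B1, b@B0, f@B2}   OUT={a@B1, b@B0, f@B2}
  B1:   IN={a@B1, b@B0, f@B2}   OUT={a@B1, b@B0, f@B2}
  B2:   IN={a@B1, b@B0, f@B2}   OUT={a@B1, b@B0, f@B2}
  B3:   IN={a@B1, b@B0, f@B2}   OUT={a@B3, b@B0, f@B2}
  B4:   IN={a@B1, a@B3, b@B0, f@B2}   OUT={a@B1, a@B3, b@B0, f@B2}
  B5:   IN={a@B1, a@B3, b@B0, f@B2}   OUT={a@B5, b@B0, c@B5, f@B5}
  B6:   IN={a@B5, b@B0, c@B5, f@B5}   OUT={a@B5, b@B0, c@B5, d@B6, f@B5}

Merge at B4: IN[B4] = OUT[B1] ⊔ OUT[B3] = {a@B1, a@B3, b@B0, f@B2}
Applying B4's transfer function to that IN value gives OUT[B4] (row B4 above).

Answer: {a@B1, a@B3, b@B0, f@B2}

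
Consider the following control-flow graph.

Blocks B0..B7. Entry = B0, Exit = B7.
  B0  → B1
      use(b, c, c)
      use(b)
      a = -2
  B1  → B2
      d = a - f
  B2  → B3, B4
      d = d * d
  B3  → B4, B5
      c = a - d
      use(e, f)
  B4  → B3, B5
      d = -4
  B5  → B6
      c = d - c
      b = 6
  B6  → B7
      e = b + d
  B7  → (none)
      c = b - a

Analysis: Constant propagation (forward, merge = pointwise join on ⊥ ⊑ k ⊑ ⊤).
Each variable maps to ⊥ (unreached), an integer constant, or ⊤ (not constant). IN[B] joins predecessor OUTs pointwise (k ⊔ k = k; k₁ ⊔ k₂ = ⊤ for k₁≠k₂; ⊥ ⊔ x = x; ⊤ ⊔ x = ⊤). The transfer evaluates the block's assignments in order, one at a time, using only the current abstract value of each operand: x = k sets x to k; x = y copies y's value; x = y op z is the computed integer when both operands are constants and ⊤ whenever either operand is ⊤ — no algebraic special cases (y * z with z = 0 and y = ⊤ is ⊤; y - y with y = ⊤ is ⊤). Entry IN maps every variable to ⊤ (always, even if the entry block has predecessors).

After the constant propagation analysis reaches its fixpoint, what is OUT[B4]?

Answer: {a: -2, b: ⊤, c: ⊤, d: -4, e: ⊤, f: ⊤}

Derivation:
Per-block solution:
  B0: | IN=(all ⊤) | OUT={a:-2; rest ⊤}
  B1: | IN={a:-2; rest ⊤} | OUT={a:-2; rest ⊤}
  B2: | IN={a:-2; rest ⊤} | OUT={a:-2; rest ⊤}
  B3: | IN={a:-2; rest ⊤} | OUT={a:-2; rest ⊤}
  B4: | IN={a:-2; rest ⊤} | OUT={a:-2, d:-4; rest ⊤}
  B5: | IN={a:-2; rest ⊤} | OUT={a:-2, b:6; rest ⊤}
  B6: | IN={a:-2, b:6; rest ⊤} | OUT={a:-2, b:6; rest ⊤}
  B7: | IN={a:-2, b:6; rest ⊤} | OUT={a:-2, b:6, c:8; rest ⊤}

Merge at B4: IN[B4] = OUT[B2] ⊔ OUT[B3] = {a: -2, b: ⊤, c: ⊤, d: ⊤, e: ⊤, f: ⊤}
Applying B4's transfer function to that IN value gives OUT[B4] (row B4 above).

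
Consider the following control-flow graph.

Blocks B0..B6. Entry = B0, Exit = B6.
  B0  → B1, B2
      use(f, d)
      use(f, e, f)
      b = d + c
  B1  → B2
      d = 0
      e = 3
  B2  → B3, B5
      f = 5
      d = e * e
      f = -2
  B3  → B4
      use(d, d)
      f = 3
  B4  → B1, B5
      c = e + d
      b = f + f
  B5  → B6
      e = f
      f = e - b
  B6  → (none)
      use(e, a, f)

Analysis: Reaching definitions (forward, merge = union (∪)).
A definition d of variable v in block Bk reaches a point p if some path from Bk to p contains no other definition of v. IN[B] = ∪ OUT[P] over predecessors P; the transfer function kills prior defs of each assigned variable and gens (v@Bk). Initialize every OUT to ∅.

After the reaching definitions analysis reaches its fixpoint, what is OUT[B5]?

Answer: {b@B0, b@B4, c@B4, d@B2, e@B5, f@B5}

Working:
Per-block solution:
  B0:  IN={}  OUT={b@B0}
  B1:  IN={b@B0, b@B4, c@B4, d@B2, e@B1, f@B3}  OUT={b@B0, b@B4, c@B4, d@B1, e@B1, f@B3}
  B2:  IN={b@B0, b@B4, c@B4, d@B1, e@B1, f@B3}  OUT={b@B0, b@B4, c@B4, d@B2, e@B1, f@B2}
  B3:  IN={b@B0, b@B4, c@B4, d@B2, e@B1, f@B2}  OUT={b@B0, b@B4, c@B4, d@B2, e@B1, f@B3}
  B4:  IN={b@B0, b@B4, c@B4, d@B2, e@B1, f@B3}  OUT={b@B4, c@B4, d@B2, e@B1, f@B3}
  B5:  IN={b@B0, b@B4, c@B4, d@B2, e@B1, f@B2, f@B3}  OUT={b@B0, b@B4, c@B4, d@B2, e@B5, f@B5}
  B6:  IN={b@B0, b@B4, c@B4, d@B2, e@B5, f@B5}  OUT={b@B0, b@B4, c@B4, d@B2, e@B5, f@B5}

Merge at B5: IN[B5] = OUT[B2] ⊔ OUT[B4] = {b@B0, b@B4, c@B4, d@B2, e@B1, f@B2, f@B3}
Applying B5's transfer function to that IN value gives OUT[B5] (row B5 above).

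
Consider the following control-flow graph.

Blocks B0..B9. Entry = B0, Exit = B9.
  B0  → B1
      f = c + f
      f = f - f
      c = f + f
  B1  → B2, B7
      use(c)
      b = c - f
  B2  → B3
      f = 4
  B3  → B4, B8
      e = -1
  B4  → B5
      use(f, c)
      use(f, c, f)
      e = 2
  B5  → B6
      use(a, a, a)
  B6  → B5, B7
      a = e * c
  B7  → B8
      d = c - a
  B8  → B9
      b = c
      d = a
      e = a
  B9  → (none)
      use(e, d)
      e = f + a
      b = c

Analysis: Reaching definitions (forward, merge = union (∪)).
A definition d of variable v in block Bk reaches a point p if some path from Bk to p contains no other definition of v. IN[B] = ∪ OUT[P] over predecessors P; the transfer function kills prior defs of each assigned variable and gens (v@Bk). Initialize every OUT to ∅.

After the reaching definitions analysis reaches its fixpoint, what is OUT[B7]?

Answer: {a@B6, b@B1, c@B0, d@B7, e@B4, f@B0, f@B2}

Derivation:
Per-block solution:
  B0:   IN={}   OUT={c@B0, f@B0}
  B1:   IN={c@B0, f@B0}   OUT={b@B1, c@B0, f@B0}
  B2:   IN={b@B1, c@B0, f@B0}   OUT={b@B1, c@B0, f@B2}
  B3:   IN={b@B1, c@B0, f@B2}   OUT={b@B1, c@B0, e@B3, f@B2}
  B4:   IN={b@B1, c@B0, e@B3, f@B2}   OUT={b@B1, c@B0, e@B4, f@B2}
  B5:   IN={a@B6, b@B1, c@B0, e@B4, f@B2}   OUT={a@B6, b@B1, c@B0, e@B4, f@B2}
  B6:   IN={a@B6, b@B1, c@B0, e@B4, f@B2}   OUT={a@B6, b@B1, c@B0, e@B4, f@B2}
  B7:   IN={a@B6, b@B1, c@B0, e@B4, f@B0, f@B2}   OUT={a@B6, b@B1, c@B0, d@B7, e@B4, f@B0, f@B2}
  B8:   IN={a@B6, b@B1, c@B0, d@B7, e@B3, e@B4, f@B0, f@B2}   OUT={a@B6, b@B8, c@B0, d@B8, e@B8, f@B0, f@B2}
  B9:   IN={a@B6, b@B8, c@B0, d@B8, e@B8, f@B0, f@B2}   OUT={a@B6, b@B9, c@B0, d@B8, e@B9, f@B0, f@B2}

Merge at B7: IN[B7] = OUT[B1] ⊔ OUT[B6] = {a@B6, b@B1, c@B0, e@B4, f@B0, f@B2}
Applying B7's transfer function to that IN value gives OUT[B7] (row B7 above).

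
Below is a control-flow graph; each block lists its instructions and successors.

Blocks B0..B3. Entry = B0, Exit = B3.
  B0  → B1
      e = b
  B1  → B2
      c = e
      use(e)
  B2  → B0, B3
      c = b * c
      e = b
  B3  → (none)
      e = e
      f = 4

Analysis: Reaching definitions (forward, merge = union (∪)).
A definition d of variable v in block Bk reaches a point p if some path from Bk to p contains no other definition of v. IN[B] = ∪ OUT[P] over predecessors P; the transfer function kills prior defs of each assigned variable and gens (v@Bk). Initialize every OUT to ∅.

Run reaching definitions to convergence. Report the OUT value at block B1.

Converged values:
  B0:  IN={c@B2, e@B2}  OUT={c@B2, e@B0}
  B1:  IN={c@B2, e@B0}  OUT={c@B1, e@B0}
  B2:  IN={c@B1, e@B0}  OUT={c@B2, e@B2}
  B3:  IN={c@B2, e@B2}  OUT={c@B2, e@B3, f@B3}

Merge at B1: IN[B1] = OUT[B0] = {c@B2, e@B0}
Applying B1's transfer function to that IN value gives OUT[B1] (row B1 above).

Answer: {c@B1, e@B0}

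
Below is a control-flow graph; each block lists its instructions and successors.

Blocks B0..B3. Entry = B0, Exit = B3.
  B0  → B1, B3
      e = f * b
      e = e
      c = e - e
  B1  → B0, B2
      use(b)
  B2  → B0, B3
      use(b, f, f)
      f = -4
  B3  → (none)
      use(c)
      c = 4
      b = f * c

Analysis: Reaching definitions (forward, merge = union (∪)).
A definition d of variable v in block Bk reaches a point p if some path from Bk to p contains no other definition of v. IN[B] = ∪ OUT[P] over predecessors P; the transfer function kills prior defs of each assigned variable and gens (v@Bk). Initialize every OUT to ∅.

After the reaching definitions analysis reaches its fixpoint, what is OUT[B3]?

Answer: {b@B3, c@B3, e@B0, f@B2}

Trace:
Fixpoint table:
  B0:   IN={c@B0, e@B0, f@B2}   OUT={c@B0, e@B0, f@B2}
  B1:   IN={c@B0, e@B0, f@B2}   OUT={c@B0, e@B0, f@B2}
  B2:   IN={c@B0, e@B0, f@B2}   OUT={c@B0, e@B0, f@B2}
  B3:   IN={c@B0, e@B0, f@B2}   OUT={b@B3, c@B3, e@B0, f@B2}

Merge at B3: IN[B3] = OUT[B0] ⊔ OUT[B2] = {c@B0, e@B0, f@B2}
Applying B3's transfer function to that IN value gives OUT[B3] (row B3 above).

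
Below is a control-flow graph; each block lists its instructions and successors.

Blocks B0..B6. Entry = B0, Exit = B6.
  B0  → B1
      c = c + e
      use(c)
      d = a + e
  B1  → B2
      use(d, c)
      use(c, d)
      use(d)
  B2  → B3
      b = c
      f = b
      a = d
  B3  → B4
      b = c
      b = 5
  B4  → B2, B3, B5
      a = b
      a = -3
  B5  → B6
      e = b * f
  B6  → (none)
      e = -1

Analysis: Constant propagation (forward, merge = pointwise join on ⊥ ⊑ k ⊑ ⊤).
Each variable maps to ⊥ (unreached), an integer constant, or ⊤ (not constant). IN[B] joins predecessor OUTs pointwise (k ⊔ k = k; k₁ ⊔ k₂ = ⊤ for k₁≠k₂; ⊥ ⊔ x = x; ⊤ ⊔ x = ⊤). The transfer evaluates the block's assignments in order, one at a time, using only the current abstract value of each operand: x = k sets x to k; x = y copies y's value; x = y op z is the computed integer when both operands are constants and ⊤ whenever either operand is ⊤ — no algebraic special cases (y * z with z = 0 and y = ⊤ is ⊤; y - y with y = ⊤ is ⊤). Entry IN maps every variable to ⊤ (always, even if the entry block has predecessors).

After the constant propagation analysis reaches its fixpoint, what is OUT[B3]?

Fixpoint table:
  B0: | IN=(all ⊤) | OUT=(all ⊤)
  B1: | IN=(all ⊤) | OUT=(all ⊤)
  B2: | IN=(all ⊤) | OUT=(all ⊤)
  B3: | IN=(all ⊤) | OUT={b:5; rest ⊤}
  B4: | IN={b:5; rest ⊤} | OUT={a:-3, b:5; rest ⊤}
  B5: | IN={a:-3, b:5; rest ⊤} | OUT={a:-3, b:5; rest ⊤}
  B6: | IN={a:-3, b:5; rest ⊤} | OUT={a:-3, b:5, e:-1; rest ⊤}

Merge at B3: IN[B3] = OUT[B2] ⊔ OUT[B4] = {a: ⊤, b: ⊤, c: ⊤, d: ⊤, e: ⊤, f: ⊤}
Applying B3's transfer function to that IN value gives OUT[B3] (row B3 above).

Answer: {a: ⊤, b: 5, c: ⊤, d: ⊤, e: ⊤, f: ⊤}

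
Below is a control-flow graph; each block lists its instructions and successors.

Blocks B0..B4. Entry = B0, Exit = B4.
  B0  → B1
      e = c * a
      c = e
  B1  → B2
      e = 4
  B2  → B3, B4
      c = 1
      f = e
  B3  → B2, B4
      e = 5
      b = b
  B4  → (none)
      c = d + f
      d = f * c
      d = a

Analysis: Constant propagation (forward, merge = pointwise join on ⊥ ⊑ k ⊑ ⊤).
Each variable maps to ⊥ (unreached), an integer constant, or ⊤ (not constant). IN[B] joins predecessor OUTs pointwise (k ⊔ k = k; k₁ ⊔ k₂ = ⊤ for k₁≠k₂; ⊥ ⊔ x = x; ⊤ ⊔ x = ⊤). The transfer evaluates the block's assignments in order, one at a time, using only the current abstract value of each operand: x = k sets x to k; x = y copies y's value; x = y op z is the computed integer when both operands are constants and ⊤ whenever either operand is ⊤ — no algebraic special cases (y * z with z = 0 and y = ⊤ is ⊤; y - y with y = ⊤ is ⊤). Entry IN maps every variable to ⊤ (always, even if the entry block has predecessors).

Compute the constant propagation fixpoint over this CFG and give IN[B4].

Converged values:
  B0:  IN=(all ⊤)  OUT=(all ⊤)
  B1:  IN=(all ⊤)  OUT={e:4; rest ⊤}
  B2:  IN=(all ⊤)  OUT={c:1; rest ⊤}
  B3:  IN={c:1; rest ⊤}  OUT={c:1, e:5; rest ⊤}
  B4:  IN={c:1; rest ⊤}  OUT=(all ⊤)

Merge at B4: IN[B4] = OUT[B2] ⊔ OUT[B3] = {a: ⊤, b: ⊤, c: 1, d: ⊤, e: ⊤, f: ⊤}

Answer: {a: ⊤, b: ⊤, c: 1, d: ⊤, e: ⊤, f: ⊤}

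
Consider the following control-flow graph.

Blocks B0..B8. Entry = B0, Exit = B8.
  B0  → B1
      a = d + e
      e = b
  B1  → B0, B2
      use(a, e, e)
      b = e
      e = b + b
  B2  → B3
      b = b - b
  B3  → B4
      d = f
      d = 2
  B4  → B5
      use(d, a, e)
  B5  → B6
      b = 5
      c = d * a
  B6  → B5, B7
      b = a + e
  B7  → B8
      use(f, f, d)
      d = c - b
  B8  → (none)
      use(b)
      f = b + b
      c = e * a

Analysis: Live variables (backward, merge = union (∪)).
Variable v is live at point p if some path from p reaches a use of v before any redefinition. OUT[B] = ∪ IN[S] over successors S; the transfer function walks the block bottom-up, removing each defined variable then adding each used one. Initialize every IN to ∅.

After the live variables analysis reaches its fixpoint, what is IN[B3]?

Answer: {a, e, f}

Derivation:
Fixpoint table:
  B0:  IN={b, d, e, f}  OUT={a, d, e, f}
  B1:  IN={a, d, e, f}  OUT={a, b, d, e, f}
  B2:  IN={a, b, e, f}  OUT={a, e, f}
  B3:  IN={a, e, f}  OUT={a, d, e, f}
  B4:  IN={a, d, e, f}  OUT={a, d, e, f}
  B5:  IN={a, d, e, f}  OUT={a, c, d, e, f}
  B6:  IN={a, c, d, e, f}  OUT={a, b, c, d, e, f}
  B7:  IN={a, b, c, d, e, f}  OUT={a, b, e}
  B8:  IN={a, b, e}  OUT={}

Merge at B3: OUT[B3] = IN[B4] = {a, d, e, f}
Applying B3's transfer function to that OUT value gives IN[B3] (row B3 above).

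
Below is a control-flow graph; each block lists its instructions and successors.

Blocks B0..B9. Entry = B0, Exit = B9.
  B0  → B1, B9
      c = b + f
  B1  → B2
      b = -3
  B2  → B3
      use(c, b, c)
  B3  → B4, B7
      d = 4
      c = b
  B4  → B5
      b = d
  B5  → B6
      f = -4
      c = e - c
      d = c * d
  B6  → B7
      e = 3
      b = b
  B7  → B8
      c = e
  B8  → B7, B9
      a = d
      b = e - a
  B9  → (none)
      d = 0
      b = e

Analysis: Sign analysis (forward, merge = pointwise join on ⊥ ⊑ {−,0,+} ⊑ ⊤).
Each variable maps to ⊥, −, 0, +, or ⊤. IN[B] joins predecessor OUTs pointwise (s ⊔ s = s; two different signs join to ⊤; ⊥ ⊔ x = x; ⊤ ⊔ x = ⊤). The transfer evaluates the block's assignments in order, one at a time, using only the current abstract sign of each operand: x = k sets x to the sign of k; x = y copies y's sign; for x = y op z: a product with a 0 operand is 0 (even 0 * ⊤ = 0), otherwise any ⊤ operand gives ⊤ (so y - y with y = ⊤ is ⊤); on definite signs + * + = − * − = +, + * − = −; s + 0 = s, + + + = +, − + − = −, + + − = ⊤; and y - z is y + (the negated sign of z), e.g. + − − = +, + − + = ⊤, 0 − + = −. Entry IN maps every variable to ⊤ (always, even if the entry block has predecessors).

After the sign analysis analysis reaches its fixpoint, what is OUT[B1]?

Fixpoint table:
  B0:  IN=(all ⊤)  OUT=(all ⊤)
  B1:  IN=(all ⊤)  OUT={b:-; rest ⊤}
  B2:  IN={b:-; rest ⊤}  OUT={b:-; rest ⊤}
  B3:  IN={b:-; rest ⊤}  OUT={b:-, c:-, d:+; rest ⊤}
  B4:  IN={b:-, c:-, d:+; rest ⊤}  OUT={b:+, c:-, d:+; rest ⊤}
  B5:  IN={b:+, c:-, d:+; rest ⊤}  OUT={b:+, f:-; rest ⊤}
  B6:  IN={b:+, f:-; rest ⊤}  OUT={b:+, e:+, f:-; rest ⊤}
  B7:  IN=(all ⊤)  OUT=(all ⊤)
  B8:  IN=(all ⊤)  OUT=(all ⊤)
  B9:  IN=(all ⊤)  OUT={d:0; rest ⊤}

Merge at B1: IN[B1] = OUT[B0] = {a: ⊤, b: ⊤, c: ⊤, d: ⊤, e: ⊤, f: ⊤}
Applying B1's transfer function to that IN value gives OUT[B1] (row B1 above).

Answer: {a: ⊤, b: -, c: ⊤, d: ⊤, e: ⊤, f: ⊤}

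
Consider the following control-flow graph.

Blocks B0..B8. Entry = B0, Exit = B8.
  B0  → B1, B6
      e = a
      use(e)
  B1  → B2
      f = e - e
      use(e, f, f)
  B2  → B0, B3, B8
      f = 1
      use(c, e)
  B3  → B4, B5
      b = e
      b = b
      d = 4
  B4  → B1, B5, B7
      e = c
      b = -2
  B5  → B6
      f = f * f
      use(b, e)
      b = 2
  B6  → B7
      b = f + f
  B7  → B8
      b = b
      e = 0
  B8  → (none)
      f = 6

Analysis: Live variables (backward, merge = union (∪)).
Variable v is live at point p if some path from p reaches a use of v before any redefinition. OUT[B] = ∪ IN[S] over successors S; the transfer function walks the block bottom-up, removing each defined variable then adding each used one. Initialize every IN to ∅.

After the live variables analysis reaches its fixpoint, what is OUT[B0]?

Answer: {a, c, e, f}

Working:
Converged values:
  B0: | IN={a, c, f} | OUT={a, c, e, f}
  B1: | IN={a, c, e} | OUT={a, c, e}
  B2: | IN={a, c, e} | OUT={a, c, e, f}
  B3: | IN={a, c, e, f} | OUT={a, b, c, e, f}
  B4: | IN={a, c, f} | OUT={a, b, c, e, f}
  B5: | IN={b, e, f} | OUT={f}
  B6: | IN={f} | OUT={b}
  B7: | IN={b} | OUT={}
  B8: | IN={} | OUT={}

Merge at B0: OUT[B0] = IN[B1] ⊔ IN[B6] = {a, c, e, f}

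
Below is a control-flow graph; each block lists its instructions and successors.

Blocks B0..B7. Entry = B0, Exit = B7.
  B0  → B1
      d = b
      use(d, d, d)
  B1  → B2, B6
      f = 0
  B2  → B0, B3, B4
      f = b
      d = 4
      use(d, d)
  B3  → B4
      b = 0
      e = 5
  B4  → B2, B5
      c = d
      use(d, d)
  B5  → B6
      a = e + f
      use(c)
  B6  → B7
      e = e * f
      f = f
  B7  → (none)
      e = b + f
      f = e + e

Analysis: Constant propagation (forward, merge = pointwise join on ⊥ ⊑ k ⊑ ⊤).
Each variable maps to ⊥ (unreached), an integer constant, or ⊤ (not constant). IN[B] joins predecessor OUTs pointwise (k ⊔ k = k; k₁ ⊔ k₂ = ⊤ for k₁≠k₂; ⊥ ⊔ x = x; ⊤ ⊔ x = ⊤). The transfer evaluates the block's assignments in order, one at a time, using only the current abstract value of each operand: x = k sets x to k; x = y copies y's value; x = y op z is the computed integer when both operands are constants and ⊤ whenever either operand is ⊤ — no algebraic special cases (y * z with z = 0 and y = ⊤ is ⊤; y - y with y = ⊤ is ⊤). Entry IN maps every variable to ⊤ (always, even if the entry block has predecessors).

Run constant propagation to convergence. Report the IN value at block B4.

Fixpoint table:
  B0:  IN=(all ⊤)  OUT=(all ⊤)
  B1:  IN=(all ⊤)  OUT={f:0; rest ⊤}
  B2:  IN=(all ⊤)  OUT={d:4; rest ⊤}
  B3:  IN={d:4; rest ⊤}  OUT={b:0, d:4, e:5; rest ⊤}
  B4:  IN={d:4; rest ⊤}  OUT={c:4, d:4; rest ⊤}
  B5:  IN={c:4, d:4; rest ⊤}  OUT={c:4, d:4; rest ⊤}
  B6:  IN=(all ⊤)  OUT=(all ⊤)
  B7:  IN=(all ⊤)  OUT=(all ⊤)

Merge at B4: IN[B4] = OUT[B2] ⊔ OUT[B3] = {a: ⊤, b: ⊤, c: ⊤, d: 4, e: ⊤, f: ⊤}

Answer: {a: ⊤, b: ⊤, c: ⊤, d: 4, e: ⊤, f: ⊤}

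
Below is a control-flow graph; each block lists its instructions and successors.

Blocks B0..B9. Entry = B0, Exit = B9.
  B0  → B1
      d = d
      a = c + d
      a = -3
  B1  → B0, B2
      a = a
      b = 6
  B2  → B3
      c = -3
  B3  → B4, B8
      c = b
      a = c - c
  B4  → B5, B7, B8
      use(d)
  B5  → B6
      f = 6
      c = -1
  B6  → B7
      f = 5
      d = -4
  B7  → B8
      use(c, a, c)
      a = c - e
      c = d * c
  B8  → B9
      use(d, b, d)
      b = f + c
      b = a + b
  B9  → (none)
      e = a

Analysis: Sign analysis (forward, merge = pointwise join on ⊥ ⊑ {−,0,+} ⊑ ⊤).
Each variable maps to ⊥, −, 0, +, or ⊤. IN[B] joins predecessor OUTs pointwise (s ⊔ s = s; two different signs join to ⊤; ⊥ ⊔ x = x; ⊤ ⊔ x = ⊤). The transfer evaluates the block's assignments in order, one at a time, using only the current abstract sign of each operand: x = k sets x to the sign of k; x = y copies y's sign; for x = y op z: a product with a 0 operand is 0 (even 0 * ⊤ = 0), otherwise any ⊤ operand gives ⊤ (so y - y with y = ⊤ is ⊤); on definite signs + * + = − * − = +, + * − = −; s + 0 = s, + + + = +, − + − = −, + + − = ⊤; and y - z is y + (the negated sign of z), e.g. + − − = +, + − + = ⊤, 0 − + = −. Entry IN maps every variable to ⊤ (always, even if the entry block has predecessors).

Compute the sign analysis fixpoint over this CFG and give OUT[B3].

Answer: {a: ⊤, b: +, c: +, d: ⊤, e: ⊤, f: ⊤}

Derivation:
Converged values:
  B0:  IN=(all ⊤)  OUT={a:-; rest ⊤}
  B1:  IN={a:-; rest ⊤}  OUT={a:-, b:+; rest ⊤}
  B2:  IN={a:-, b:+; rest ⊤}  OUT={a:-, b:+, c:-; rest ⊤}
  B3:  IN={a:-, b:+, c:-; rest ⊤}  OUT={b:+, c:+; rest ⊤}
  B4:  IN={b:+, c:+; rest ⊤}  OUT={b:+, c:+; rest ⊤}
  B5:  IN={b:+, c:+; rest ⊤}  OUT={b:+, c:-, f:+; rest ⊤}
  B6:  IN={b:+, c:-, f:+; rest ⊤}  OUT={b:+, c:-, d:-, f:+; rest ⊤}
  B7:  IN={b:+; rest ⊤}  OUT={b:+; rest ⊤}
  B8:  IN={b:+; rest ⊤}  OUT=(all ⊤)
  B9:  IN=(all ⊤)  OUT=(all ⊤)

Merge at B3: IN[B3] = OUT[B2] = {a: -, b: +, c: -, d: ⊤, e: ⊤, f: ⊤}
Applying B3's transfer function to that IN value gives OUT[B3] (row B3 above).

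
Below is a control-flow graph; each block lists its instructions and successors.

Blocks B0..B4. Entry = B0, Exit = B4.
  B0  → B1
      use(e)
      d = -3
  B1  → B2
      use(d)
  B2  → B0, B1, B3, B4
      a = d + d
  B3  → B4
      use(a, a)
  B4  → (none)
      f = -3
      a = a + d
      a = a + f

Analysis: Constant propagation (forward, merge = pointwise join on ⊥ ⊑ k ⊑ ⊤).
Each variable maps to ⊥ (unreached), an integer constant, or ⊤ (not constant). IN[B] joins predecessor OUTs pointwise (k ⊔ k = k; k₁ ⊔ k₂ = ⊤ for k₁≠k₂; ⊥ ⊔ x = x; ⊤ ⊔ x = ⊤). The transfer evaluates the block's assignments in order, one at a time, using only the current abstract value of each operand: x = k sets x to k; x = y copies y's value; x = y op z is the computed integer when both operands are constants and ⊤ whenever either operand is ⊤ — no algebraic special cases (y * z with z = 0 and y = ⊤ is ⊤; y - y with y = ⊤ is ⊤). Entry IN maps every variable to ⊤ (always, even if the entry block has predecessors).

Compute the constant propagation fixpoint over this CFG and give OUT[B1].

Answer: {a: ⊤, b: ⊤, c: ⊤, d: -3, e: ⊤, f: ⊤}

Trace:
Fixpoint table:
  B0:  IN=(all ⊤)  OUT={d:-3; rest ⊤}
  B1:  IN={d:-3; rest ⊤}  OUT={d:-3; rest ⊤}
  B2:  IN={d:-3; rest ⊤}  OUT={a:-6, d:-3; rest ⊤}
  B3:  IN={a:-6, d:-3; rest ⊤}  OUT={a:-6, d:-3; rest ⊤}
  B4:  IN={a:-6, d:-3; rest ⊤}  OUT={a:-12, d:-3, f:-3; rest ⊤}

Merge at B1: IN[B1] = OUT[B0] ⊔ OUT[B2] = {a: ⊤, b: ⊤, c: ⊤, d: -3, e: ⊤, f: ⊤}
Applying B1's transfer function to that IN value gives OUT[B1] (row B1 above).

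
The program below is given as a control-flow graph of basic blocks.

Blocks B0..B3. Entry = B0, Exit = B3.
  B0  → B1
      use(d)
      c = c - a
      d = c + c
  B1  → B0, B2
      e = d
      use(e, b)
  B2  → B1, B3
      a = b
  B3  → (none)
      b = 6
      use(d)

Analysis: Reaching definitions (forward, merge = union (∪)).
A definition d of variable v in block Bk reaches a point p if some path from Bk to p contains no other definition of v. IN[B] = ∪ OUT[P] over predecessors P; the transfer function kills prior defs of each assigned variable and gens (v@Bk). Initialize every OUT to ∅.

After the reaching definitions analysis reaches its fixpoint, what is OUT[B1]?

Fixpoint table:
  B0:  IN={a@B2, c@B0, d@B0, e@B1}  OUT={a@B2, c@B0, d@B0, e@B1}
  B1:  IN={a@B2, c@B0, d@B0, e@B1}  OUT={a@B2, c@B0, d@B0, e@B1}
  B2:  IN={a@B2, c@B0, d@B0, e@B1}  OUT={a@B2, c@B0, d@B0, e@B1}
  B3:  IN={a@B2, c@B0, d@B0, e@B1}  OUT={a@B2, b@B3, c@B0, d@B0, e@B1}

Merge at B1: IN[B1] = OUT[B0] ⊔ OUT[B2] = {a@B2, c@B0, d@B0, e@B1}
Applying B1's transfer function to that IN value gives OUT[B1] (row B1 above).

Answer: {a@B2, c@B0, d@B0, e@B1}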